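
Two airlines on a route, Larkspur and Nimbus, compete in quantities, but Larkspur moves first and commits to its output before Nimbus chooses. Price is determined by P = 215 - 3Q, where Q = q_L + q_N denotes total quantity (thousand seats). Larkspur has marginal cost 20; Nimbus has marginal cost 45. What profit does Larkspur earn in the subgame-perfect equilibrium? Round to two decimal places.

The follower Nimbus best-responds to any q_L: π_N = (215 - 3Q)q_N - 45q_N.
∂π_N/∂q_N = 170 - 3q_L - 6q_N = 0 gives the reaction function q_N = (170 - 3q_L)/6.
The leader anticipates this reaction. Substituting into P = 215 - 3Q gives P = 130 - (3/2)q_L, so π_L = (130 - (3/2)q_L)q_L - 20q_L.
Leader FOC: 110 - 3q_L = 0, so q_L = 110/3.
Then q_N = (170 - 3·(110/3))/6 = 10.
Price P = 215 - 3·(140/3) = 75.
Larkspur's profit: (75 - 20)·(110/3) = 2016.6667.

2016.67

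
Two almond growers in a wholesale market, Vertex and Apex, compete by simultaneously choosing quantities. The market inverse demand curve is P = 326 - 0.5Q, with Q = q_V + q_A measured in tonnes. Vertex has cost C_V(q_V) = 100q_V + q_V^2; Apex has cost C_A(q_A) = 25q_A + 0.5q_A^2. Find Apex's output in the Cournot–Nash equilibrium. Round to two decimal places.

Vertex's profit: π_V = (326 - 0.5Q)q_V - (100q_V + q_V²). Setting ∂π_V/∂q_V = 0: 226 - 3q_V - (1/2)(q_A) = 0.
Apex's profit: π_A = (326 - 0.5Q)q_A - (25q_A + (1/2)q_A²). Setting ∂π_A/∂q_A = 0: 301 - 2q_A - (1/2)(q_V) = 0.
Rearranging gives the reaction functions q_V = (226 - (1/2)q_A)/3 and q_A = (301 - (1/2)q_V)/2.
Solving the pair: q_V = 1206/23, q_A = 137.3913.

137.39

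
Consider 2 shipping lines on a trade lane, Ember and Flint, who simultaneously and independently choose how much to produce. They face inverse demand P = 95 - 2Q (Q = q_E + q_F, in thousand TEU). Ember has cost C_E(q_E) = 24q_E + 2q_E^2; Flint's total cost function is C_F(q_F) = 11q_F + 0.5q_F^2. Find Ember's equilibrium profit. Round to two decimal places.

Ember's profit: π_E = (95 - 2Q)q_E - (24q_E + 2q_E²). Setting ∂π_E/∂q_E = 0: 71 - 8q_E - 2(q_F) = 0.
Flint's profit: π_F = (95 - 2Q)q_F - (11q_F + (1/2)q_F²). Setting ∂π_F/∂q_F = 0: 84 - 5q_F - 2(q_E) = 0.
Rearranging gives the reaction functions q_E = (71 - 2q_F)/8 and q_F = (84 - 2q_E)/5.
Solving the pair: q_E = 187/36, q_F = 265/18.
Price P = 95 - 2·(239/12) = 331/6.
Ember's profit: (331/6)·(187/36) - 24·(187/36) - 2(187/36)² = 107.9290.

107.93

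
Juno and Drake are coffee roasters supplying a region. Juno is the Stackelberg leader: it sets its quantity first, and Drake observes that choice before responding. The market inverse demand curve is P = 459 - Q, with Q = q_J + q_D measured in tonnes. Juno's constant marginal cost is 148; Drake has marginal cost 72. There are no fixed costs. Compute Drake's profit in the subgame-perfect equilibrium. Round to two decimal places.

The follower Drake best-responds to any q_J: π_D = (459 - Q)q_D - 72q_D.
∂π_D/∂q_D = 387 - q_J - 2q_D = 0 gives the reaction function q_D = (387 - q_J)/2.
The leader anticipates this reaction. Substituting into P = 459 - Q gives P = 531/2 - (1/2)q_J, so π_J = (531/2 - (1/2)q_J)q_J - 148q_J.
The leader's first-order condition 235/2 - q_J = 0 yields q_J = 235/2.
Then q_D = (387 - 235/2)/2 = 539/4.
Price P = 459 - 1009/4 = 827/4.
Drake's profit: (827/4 - 72)·(539/4) = 18157.5625.

18157.56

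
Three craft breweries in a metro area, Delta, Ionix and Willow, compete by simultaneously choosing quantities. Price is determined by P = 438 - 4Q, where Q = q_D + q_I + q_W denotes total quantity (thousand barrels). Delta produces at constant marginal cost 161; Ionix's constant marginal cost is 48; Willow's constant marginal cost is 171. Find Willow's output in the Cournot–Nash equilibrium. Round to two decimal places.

Delta's profit: π_D = (438 - 4Q)q_D - (161q_D). Setting ∂π_D/∂q_D = 0: 277 - 8q_D - 4(q_I + q_W) = 0.
Ionix's first-order condition: 390 - 8q_I - 4(q_D + q_W) = 0.
Willow's first-order condition: 267 - 8q_W - 4(q_D + q_I) = 0.
Adding the 3 first-order conditions: 934 − 16Q = 0, so Q = 467/8.
Back-substituting: q_D = (277 − 467/2)/4 = 87/8, q_I = (390 − 467/2)/4 = 313/8, q_W = (267 − 467/2)/4 = 67/8.

8.38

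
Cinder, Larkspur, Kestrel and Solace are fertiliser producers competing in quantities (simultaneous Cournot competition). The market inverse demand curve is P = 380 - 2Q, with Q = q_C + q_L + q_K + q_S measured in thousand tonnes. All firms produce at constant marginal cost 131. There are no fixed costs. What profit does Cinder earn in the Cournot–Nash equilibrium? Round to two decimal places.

1240.02

A representative firm's profit is π_i = q_i(380 - 2Q) - 131q_i.
Setting ∂π_i/∂q_i = 0 with rivals' quantities fixed: 249 - 4q_i - 2·Σ_{j≠i} q_j = 0.
With identical firms every q_j equals q_i, so Σ_{j≠i} q_j = 3q_i and 249 = 10q_i, giving q_i = 249/10.
Price P = 380 - 2·(498/5) = 904/5.
Cinder's profit: (904/5 - 131)·(249/10) = 1240.0200.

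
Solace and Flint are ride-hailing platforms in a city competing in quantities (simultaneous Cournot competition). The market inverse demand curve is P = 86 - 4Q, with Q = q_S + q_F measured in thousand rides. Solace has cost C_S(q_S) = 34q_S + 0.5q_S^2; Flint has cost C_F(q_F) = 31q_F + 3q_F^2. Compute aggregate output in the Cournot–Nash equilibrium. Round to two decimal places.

Solace's profit: π_S = (86 - 4Q)q_S - (34q_S + (1/2)q_S²). Setting ∂π_S/∂q_S = 0: 52 - 9q_S - 4(q_F) = 0.
Flint's profit: π_F = (86 - 4Q)q_F - (31q_F + 3q_F²). Setting ∂π_F/∂q_F = 0: 55 - 14q_F - 4(q_S) = 0.
Best responses: q_S = (52 - 4q_F)/9, q_F = (55 - 4q_S)/14.
Solving the pair: q_S = 254/55, q_F = 287/110.
Total output Q = 254/55 + 287/110 = 159/22.

7.23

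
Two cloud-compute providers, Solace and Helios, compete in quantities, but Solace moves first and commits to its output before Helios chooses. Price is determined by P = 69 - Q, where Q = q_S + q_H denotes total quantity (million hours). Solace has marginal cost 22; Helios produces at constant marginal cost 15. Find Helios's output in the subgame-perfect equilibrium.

Solve by backward induction. Given q_S, the follower Helios maximises π_H = (69 - q_S - q_H)q_H - 15q_H.
Follower FOC: 54 - q_S - 2q_H = 0, so q_H(q_S) = (54 - q_S)/2.
The leader anticipates this reaction. Substituting into P = 69 - Q gives P = 42 - (1/2)q_S, so π_S = (42 - (1/2)q_S)q_S - 22q_S.
The leader's first-order condition 20 - q_S = 0 yields q_S = 20.
Then q_H = (54 - 20)/2 = 17.

17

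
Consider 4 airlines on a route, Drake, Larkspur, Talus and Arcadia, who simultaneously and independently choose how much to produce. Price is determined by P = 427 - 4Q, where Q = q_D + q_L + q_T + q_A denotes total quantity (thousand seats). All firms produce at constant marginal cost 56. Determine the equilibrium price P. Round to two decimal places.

130.20

A representative firm's profit is π_i = q_i(427 - 4Q) - 56q_i.
Setting ∂π_i/∂q_i = 0 with rivals' quantities fixed: 371 - 8q_i - 4·Σ_{j≠i} q_j = 0.
With identical firms every q_j equals q_i, so Σ_{j≠i} q_j = 3q_i and 371 = 20q_i, giving q_i = 371/20.
Total output Q = 371/5, so price P = 427 - 4·(371/5) = 651/5.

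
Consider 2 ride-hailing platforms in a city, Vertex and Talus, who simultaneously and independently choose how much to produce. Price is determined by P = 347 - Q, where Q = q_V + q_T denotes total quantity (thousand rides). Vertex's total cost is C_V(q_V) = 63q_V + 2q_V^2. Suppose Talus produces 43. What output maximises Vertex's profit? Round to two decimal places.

40.17

With the rival's output fixed at 43, Vertex's profit is π_V = (347 - 43 - q_V)q_V - (63q_V + 2q_V²) = (304 - q_V)q_V - (63q_V + 2q_V²).
∂π_V/∂q_V = 241 - 6q_V = 0, so q_V = 241/6.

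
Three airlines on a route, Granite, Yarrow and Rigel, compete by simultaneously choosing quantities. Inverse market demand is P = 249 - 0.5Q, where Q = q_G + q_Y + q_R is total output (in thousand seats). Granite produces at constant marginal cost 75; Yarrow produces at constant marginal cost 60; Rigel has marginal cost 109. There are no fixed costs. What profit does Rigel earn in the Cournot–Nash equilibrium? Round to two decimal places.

406.13

Granite's profit: π_G = (249 - 0.5Q)q_G - (75q_G). Setting ∂π_G/∂q_G = 0: 174 - q_G - (1/2)(q_Y + q_R) = 0.
Yarrow's first-order condition: 189 - q_Y - (1/2)(q_G + q_R) = 0.
Rigel's profit: π_R = (249 - 0.5Q)q_R - (109q_R). Setting ∂π_R/∂q_R = 0: 140 - q_R - (1/2)(q_G + q_Y) = 0.
Adding the 3 first-order conditions: 503 − 2Q = 0, so Q = 503/2.
Back-substituting: q_G = (174 − 503/4)/(1/2) = 193/2, q_Y = (189 − 503/4)/(1/2) = 253/2, q_R = (140 − 503/4)/(1/2) = 57/2.
Price P = 249 - (1/2)·(503/2) = 493/4.
Rigel's profit: (493/4 - 109)·(57/2) = 406.1250.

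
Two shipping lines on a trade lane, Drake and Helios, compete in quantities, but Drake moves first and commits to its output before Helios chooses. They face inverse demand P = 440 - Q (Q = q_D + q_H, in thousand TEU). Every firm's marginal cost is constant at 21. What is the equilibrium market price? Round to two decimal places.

125.75

Solve by backward induction. Given q_D, the follower Helios maximises π_H = (440 - q_D - q_H)q_H - 21q_H.
∂π_H/∂q_H = 419 - q_D - 2q_H = 0 gives the reaction function q_H = (419 - q_D)/2.
Drake substitutes q_H(q_D) into its own profit: π_D = q_D(440 - q_D - (419 - q_D)/2) - 21q_D = (461/2 - (1/2)q_D)q_D - 21q_D.
Leader FOC: 419/2 - q_D = 0, so q_D = 419/2.
Then q_H = (419 - 419/2)/2 = 419/4.
Total output Q = 1257/4, so price P = 440 - 1257/4 = 503/4.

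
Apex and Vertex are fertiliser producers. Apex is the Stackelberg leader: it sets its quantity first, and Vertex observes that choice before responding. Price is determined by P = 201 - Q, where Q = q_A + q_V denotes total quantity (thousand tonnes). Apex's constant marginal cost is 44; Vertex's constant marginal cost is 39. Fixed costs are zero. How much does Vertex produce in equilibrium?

The follower Vertex best-responds to any q_A: π_V = (201 - Q)q_V - 39q_V.
Setting the follower's marginal profit to zero, 162 - q_A - 2q_V = 0, i.e. q_V = (162 - q_A)/2.
The leader anticipates this reaction. Substituting into P = 201 - Q gives P = 120 - (1/2)q_A, so π_A = (120 - (1/2)q_A)q_A - 44q_A.
The leader's first-order condition 76 - q_A = 0 yields q_A = 76.
Then q_V = (162 - 76)/2 = 43.

43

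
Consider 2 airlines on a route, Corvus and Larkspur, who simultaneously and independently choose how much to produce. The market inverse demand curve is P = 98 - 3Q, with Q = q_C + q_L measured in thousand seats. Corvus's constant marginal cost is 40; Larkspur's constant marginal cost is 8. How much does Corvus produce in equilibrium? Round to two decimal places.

2.89

Corvus's profit: π_C = (98 - 3Q)q_C - (40q_C). Setting ∂π_C/∂q_C = 0: 58 - 6q_C - 3(q_L) = 0.
Larkspur's profit: π_L = (98 - 3Q)q_L - (8q_L). Setting ∂π_L/∂q_L = 0: 90 - 6q_L - 3(q_C) = 0.
Rearranging gives the reaction functions q_C = (58 - 3q_L)/6 and q_L = (90 - 3q_C)/6.
Substituting one into the other gives q_C = 26/9 and q_L = 122/9.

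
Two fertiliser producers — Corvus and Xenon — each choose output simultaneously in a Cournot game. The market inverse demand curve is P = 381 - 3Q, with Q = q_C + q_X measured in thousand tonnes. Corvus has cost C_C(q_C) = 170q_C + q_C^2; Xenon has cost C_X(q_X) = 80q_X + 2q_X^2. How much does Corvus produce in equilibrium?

17

Corvus's profit: π_C = (381 - 3Q)q_C - (170q_C + q_C²). Setting ∂π_C/∂q_C = 0: 211 - 8q_C - 3(q_X) = 0.
Xenon's first-order condition: 301 - 10q_X - 3(q_C) = 0.
Rearranging gives the reaction functions q_C = (211 - 3q_X)/8 and q_X = (301 - 3q_C)/10.
Substituting one into the other gives q_C = 17 and q_X = 25.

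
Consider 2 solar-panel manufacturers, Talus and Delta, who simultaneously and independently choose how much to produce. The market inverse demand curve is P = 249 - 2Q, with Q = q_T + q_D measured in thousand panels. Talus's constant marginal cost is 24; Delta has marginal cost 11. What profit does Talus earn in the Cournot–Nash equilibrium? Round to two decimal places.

2496.89

Talus's profit: π_T = (249 - 2Q)q_T - (24q_T). Setting ∂π_T/∂q_T = 0: 225 - 4q_T - 2(q_D) = 0.
Delta's profit: π_D = (249 - 2Q)q_D - (11q_D). Setting ∂π_D/∂q_D = 0: 238 - 4q_D - 2(q_T) = 0.
Rearranging gives the reaction functions q_T = (225 - 2q_D)/4 and q_D = (238 - 2q_T)/4.
Solving the pair: q_T = 106/3, q_D = 251/6.
Price P = 249 - 2·(463/6) = 284/3.
Talus's profit: (284/3 - 24)·(106/3) = 2496.8889.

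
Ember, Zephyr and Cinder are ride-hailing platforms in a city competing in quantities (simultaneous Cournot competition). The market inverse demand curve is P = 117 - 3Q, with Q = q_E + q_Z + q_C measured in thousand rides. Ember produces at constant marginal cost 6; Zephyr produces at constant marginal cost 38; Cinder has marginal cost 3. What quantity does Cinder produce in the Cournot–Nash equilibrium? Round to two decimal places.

12.67

Ember's profit: π_E = (117 - 3Q)q_E - (6q_E). Setting ∂π_E/∂q_E = 0: 111 - 6q_E - 3(q_Z + q_C) = 0.
Zephyr's first-order condition: 79 - 6q_Z - 3(q_E + q_C) = 0.
Cinder's profit: π_C = (117 - 3Q)q_C - (3q_C). Setting ∂π_C/∂q_C = 0: 114 - 6q_C - 3(q_E + q_Z) = 0.
Adding the 3 first-order conditions: 304 − 12Q = 0, so Q = 76/3.
Back-substituting: q_E = (111 − 76)/3 = 35/3, q_Z = (79 − 76)/3 = 1, q_C = (114 − 76)/3 = 38/3.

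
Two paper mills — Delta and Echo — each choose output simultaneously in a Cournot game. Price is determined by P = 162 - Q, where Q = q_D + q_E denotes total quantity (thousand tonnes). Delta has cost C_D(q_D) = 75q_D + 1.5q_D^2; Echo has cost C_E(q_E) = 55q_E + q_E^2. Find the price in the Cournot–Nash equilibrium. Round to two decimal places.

125.74

Delta's profit: π_D = (162 - Q)q_D - (75q_D + (3/2)q_D²). Setting ∂π_D/∂q_D = 0: 87 - 5q_D - (q_E) = 0.
Echo's first-order condition: 107 - 4q_E - (q_D) = 0.
Rearranging gives the reaction functions q_D = (87 - q_E)/5 and q_E = (107 - q_D)/4.
Solving the pair: q_D = 241/19, q_E = 448/19.
Total output Q = 689/19, so price P = 162 - 689/19 = 125.7368.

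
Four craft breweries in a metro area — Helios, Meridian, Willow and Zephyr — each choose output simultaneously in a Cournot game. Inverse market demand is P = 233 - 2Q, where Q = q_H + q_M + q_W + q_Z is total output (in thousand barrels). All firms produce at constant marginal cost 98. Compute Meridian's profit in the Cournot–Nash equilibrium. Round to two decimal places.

364.50

Each firm earns π_i = (233 - 2Q)q_i - 98q_i.
First-order condition (treating rivals' output as given): 135 - 4q_i - 2·Σ_{j≠i} q_j = 0.
With identical firms every q_j equals q_i, so Σ_{j≠i} q_j = 3q_i and 135 = 10q_i, giving q_i = 27/2.
Price P = 233 - 2·54 = 125.
Meridian's profit: (125 - 98)·(27/2) = 729/2.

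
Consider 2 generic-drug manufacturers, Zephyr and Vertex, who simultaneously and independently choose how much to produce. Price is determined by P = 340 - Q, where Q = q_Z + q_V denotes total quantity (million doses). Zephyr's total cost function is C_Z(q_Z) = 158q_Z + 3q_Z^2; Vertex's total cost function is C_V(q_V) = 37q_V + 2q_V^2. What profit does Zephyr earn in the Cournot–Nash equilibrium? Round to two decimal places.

1127.24

Zephyr's profit: π_Z = (340 - Q)q_Z - (158q_Z + 3q_Z²). Setting ∂π_Z/∂q_Z = 0: 182 - 8q_Z - (q_V) = 0.
Vertex's first-order condition: 303 - 6q_V - (q_Z) = 0.
So q_Z = (182 - q_V)/8 and q_V = (303 - q_Z)/6.
Substituting one into the other gives q_Z = 789/47 and q_V = 47.7021.
Price P = 340 - 64.4894 = 275.5106.
Zephyr's profit: 275.5106·(789/47) - 158·(789/47) - 3(789/47)² = 1127.2449.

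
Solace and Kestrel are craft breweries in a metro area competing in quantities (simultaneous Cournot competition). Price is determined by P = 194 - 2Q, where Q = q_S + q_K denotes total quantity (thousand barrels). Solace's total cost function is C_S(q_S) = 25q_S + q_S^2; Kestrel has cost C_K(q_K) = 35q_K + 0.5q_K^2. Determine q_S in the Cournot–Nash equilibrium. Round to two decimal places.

20.27

Solace's profit: π_S = (194 - 2Q)q_S - (25q_S + q_S²). Setting ∂π_S/∂q_S = 0: 169 - 6q_S - 2(q_K) = 0.
Kestrel's profit: π_K = (194 - 2Q)q_K - (35q_K + (1/2)q_K²). Setting ∂π_K/∂q_K = 0: 159 - 5q_K - 2(q_S) = 0.
So q_S = (169 - 2q_K)/6 and q_K = (159 - 2q_S)/5.
Substituting one into the other gives q_S = 527/26 and q_K = 308/13.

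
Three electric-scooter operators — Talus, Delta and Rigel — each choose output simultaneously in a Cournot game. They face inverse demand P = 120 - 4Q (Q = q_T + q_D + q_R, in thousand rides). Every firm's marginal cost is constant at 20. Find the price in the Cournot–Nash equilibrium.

45

A representative firm's profit is π_i = q_i(120 - 4Q) - 20q_i.
First-order condition (treating rivals' output as given): 100 - 8q_i - 4·Σ_{j≠i} q_j = 0.
With identical firms every q_j equals q_i, so Σ_{j≠i} q_j = 2q_i and 100 = 16q_i, giving q_i = 25/4.
Total output Q = 75/4, so price P = 120 - 4·(75/4) = 45.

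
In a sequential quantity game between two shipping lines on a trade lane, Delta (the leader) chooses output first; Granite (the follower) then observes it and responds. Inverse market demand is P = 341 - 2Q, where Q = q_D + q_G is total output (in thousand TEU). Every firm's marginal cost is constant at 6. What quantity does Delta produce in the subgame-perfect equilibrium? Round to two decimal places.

The follower Granite best-responds to any q_D: π_G = (341 - 2Q)q_G - 6q_G.
∂π_G/∂q_G = 335 - 2q_D - 4q_G = 0 gives the reaction function q_G = (335 - 2q_D)/4.
The leader anticipates this reaction. Substituting into P = 341 - 2Q gives P = 347/2 - q_D, so π_D = (347/2 - q_D)q_D - 6q_D.
The leader's first-order condition 335/2 - 2q_D = 0 yields q_D = 335/4.
Then q_G = (335 - 2·(335/4))/4 = 335/8.

83.75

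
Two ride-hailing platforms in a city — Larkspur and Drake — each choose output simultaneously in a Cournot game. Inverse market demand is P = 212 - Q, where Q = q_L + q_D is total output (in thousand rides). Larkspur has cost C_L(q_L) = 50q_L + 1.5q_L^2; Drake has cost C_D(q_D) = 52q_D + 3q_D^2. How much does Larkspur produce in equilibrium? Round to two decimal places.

Larkspur's profit: π_L = (212 - Q)q_L - (50q_L + (3/2)q_L²). Setting ∂π_L/∂q_L = 0: 162 - 5q_L - (q_D) = 0.
Drake's profit: π_D = (212 - Q)q_D - (52q_D + 3q_D²). Setting ∂π_D/∂q_D = 0: 160 - 8q_D - (q_L) = 0.
Rearranging gives the reaction functions q_L = (162 - q_D)/5 and q_D = (160 - q_L)/8.
Solving the pair: q_L = 1136/39, q_D = 638/39.

29.13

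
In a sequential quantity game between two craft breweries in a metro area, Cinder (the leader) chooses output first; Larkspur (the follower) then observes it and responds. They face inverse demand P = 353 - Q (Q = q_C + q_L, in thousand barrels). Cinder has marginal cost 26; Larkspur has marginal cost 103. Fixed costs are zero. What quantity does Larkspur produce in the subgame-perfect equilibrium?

24

The follower Larkspur best-responds to any q_C: π_L = (353 - Q)q_L - 103q_L.
∂π_L/∂q_L = 250 - q_C - 2q_L = 0 gives the reaction function q_L = (250 - q_C)/2.
Cinder substitutes q_L(q_C) into its own profit: π_C = q_C(353 - q_C - (250 - q_C)/2) - 26q_C = (228 - (1/2)q_C)q_C - 26q_C.
Maximising: ∂π_C/∂q_C = 202 - q_C = 0, giving q_C = 202.
Then q_L = (250 - 202)/2 = 24.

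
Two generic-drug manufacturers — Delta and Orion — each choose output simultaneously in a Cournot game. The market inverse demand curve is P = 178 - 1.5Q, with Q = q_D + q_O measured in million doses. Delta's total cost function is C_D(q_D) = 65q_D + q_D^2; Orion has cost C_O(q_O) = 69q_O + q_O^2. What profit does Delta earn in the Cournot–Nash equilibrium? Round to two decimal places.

Delta's profit: π_D = (178 - 1.5Q)q_D - (65q_D + q_D²). Setting ∂π_D/∂q_D = 0: 113 - 5q_D - (3/2)(q_O) = 0.
Orion's first-order condition: 109 - 5q_O - (3/2)(q_D) = 0.
Best responses: q_D = (113 - (3/2)q_O)/5, q_O = (109 - (3/2)q_D)/5.
Solving the pair: q_D = 1606/91, q_O = 1502/91.
Price P = 178 - (3/2)·(444/13) = 1648/13.
Delta's profit: (1648/13)·(1606/91) - 65·(1606/91) - (1606/91)² = 778.6608.

778.66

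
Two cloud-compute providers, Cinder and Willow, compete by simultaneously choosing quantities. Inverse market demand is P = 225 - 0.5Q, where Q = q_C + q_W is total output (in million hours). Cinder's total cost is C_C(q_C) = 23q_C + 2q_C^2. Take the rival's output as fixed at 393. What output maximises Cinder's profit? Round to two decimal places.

1.10

With the rival's output fixed at 393, Cinder's profit is π_C = (225 - (1/2)·393 - (1/2)q_C)q_C - (23q_C + 2q_C²) = (57/2 - (1/2)q_C)q_C - (23q_C + 2q_C²).
∂π_C/∂q_C = 11/2 - 5q_C = 0, so q_C = 11/10.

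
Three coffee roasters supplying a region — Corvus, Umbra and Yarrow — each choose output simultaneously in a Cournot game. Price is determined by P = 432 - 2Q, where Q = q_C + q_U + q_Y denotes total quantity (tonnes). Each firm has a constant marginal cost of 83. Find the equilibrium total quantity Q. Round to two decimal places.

130.88

Each firm earns π_i = (432 - 2Q)q_i - 83q_i.
First-order condition (treating rivals' output as given): 349 - 4q_i - 2·Σ_{j≠i} q_j = 0.
With identical firms every q_j equals q_i, so Σ_{j≠i} q_j = 2q_i and 349 = 8q_i, giving q_i = 349/8.
Total output Q = 349/8 + 349/8 + 349/8 = 1047/8.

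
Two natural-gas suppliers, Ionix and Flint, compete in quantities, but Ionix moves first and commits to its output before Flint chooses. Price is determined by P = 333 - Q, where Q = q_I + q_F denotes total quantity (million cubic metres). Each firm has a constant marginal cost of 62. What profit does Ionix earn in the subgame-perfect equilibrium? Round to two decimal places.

Solve by backward induction. Given q_I, the follower Flint maximises π_F = (333 - q_I - q_F)q_F - 62q_F.
∂π_F/∂q_F = 271 - q_I - 2q_F = 0 gives the reaction function q_F = (271 - q_I)/2.
Ionix substitutes q_F(q_I) into its own profit: π_I = q_I(333 - q_I - (271 - q_I)/2) - 62q_I = (395/2 - (1/2)q_I)q_I - 62q_I.
The leader's first-order condition 271/2 - q_I = 0 yields q_I = 271/2.
Then q_F = (271 - 271/2)/2 = 271/4.
Price P = 333 - 813/4 = 519/4.
Ionix's profit: (519/4 - 62)·(271/2) = 9180.1250.

9180.13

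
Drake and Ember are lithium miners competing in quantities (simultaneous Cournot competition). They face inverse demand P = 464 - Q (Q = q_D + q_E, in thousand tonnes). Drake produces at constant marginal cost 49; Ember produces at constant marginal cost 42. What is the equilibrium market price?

Drake's profit: π_D = (464 - Q)q_D - (49q_D). Setting ∂π_D/∂q_D = 0: 415 - 2q_D - (q_E) = 0.
Ember's first-order condition: 422 - 2q_E - (q_D) = 0.
Rearranging gives the reaction functions q_D = (415 - q_E)/2 and q_E = (422 - q_D)/2.
Substituting one into the other gives q_D = 136 and q_E = 143.
Total output Q = 279, so price P = 464 - 279 = 185.

185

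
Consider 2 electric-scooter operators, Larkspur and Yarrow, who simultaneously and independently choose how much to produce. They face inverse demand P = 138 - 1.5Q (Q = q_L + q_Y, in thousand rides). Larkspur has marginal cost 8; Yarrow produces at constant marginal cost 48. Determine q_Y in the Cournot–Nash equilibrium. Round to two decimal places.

11.11

Larkspur's profit: π_L = (138 - 1.5Q)q_L - (8q_L). Setting ∂π_L/∂q_L = 0: 130 - 3q_L - (3/2)(q_Y) = 0.
Yarrow's first-order condition: 90 - 3q_Y - (3/2)(q_L) = 0.
Rearranging gives the reaction functions q_L = (130 - (3/2)q_Y)/3 and q_Y = (90 - (3/2)q_L)/3.
Substituting one into the other gives q_L = 340/9 and q_Y = 100/9.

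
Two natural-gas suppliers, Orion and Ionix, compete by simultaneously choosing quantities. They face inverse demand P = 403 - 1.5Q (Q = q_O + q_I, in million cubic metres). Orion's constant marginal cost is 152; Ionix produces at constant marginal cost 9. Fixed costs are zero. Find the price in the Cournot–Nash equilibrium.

188

Orion's profit: π_O = (403 - 1.5Q)q_O - (152q_O). Setting ∂π_O/∂q_O = 0: 251 - 3q_O - (3/2)(q_I) = 0.
Ionix's profit: π_I = (403 - 1.5Q)q_I - (9q_I). Setting ∂π_I/∂q_I = 0: 394 - 3q_I - (3/2)(q_O) = 0.
Best responses: q_O = (251 - (3/2)q_I)/3, q_I = (394 - (3/2)q_O)/3.
Substituting one into the other gives q_O = 24 and q_I = 358/3.
Total output Q = 430/3, so price P = 403 - (3/2)·(430/3) = 188.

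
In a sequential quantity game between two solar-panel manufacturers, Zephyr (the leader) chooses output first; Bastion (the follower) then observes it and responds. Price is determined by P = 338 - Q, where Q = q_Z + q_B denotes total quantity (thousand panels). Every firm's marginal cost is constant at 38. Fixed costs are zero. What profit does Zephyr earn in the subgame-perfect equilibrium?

11250

The follower Bastion best-responds to any q_Z: π_B = (338 - Q)q_B - 38q_B.
Setting the follower's marginal profit to zero, 300 - q_Z - 2q_B = 0, i.e. q_B = (300 - q_Z)/2.
The leader anticipates this reaction. Substituting into P = 338 - Q gives P = 188 - (1/2)q_Z, so π_Z = (188 - (1/2)q_Z)q_Z - 38q_Z.
Leader FOC: 150 - q_Z = 0, so q_Z = 150.
Then q_B = (300 - 150)/2 = 75.
Price P = 338 - 225 = 113.
Zephyr's profit: (113 - 38)·150 = 11250.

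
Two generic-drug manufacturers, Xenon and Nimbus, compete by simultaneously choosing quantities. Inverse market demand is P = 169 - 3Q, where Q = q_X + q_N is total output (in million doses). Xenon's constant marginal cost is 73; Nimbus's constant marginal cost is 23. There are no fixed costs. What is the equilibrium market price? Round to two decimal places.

Xenon's profit: π_X = (169 - 3Q)q_X - (73q_X). Setting ∂π_X/∂q_X = 0: 96 - 6q_X - 3(q_N) = 0.
Nimbus's first-order condition: 146 - 6q_N - 3(q_X) = 0.
So q_X = (96 - 3q_N)/6 and q_N = (146 - 3q_X)/6.
Substituting one into the other gives q_X = 46/9 and q_N = 196/9.
Total output Q = 242/9, so price P = 169 - 3·(242/9) = 265/3.

88.33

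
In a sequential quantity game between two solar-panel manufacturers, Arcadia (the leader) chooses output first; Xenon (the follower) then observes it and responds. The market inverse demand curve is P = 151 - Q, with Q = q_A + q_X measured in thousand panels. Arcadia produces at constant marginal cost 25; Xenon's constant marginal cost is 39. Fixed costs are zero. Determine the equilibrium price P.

Solve by backward induction. Given q_A, the follower Xenon maximises π_X = (151 - q_A - q_X)q_X - 39q_X.
∂π_X/∂q_X = 112 - q_A - 2q_X = 0 gives the reaction function q_X = (112 - q_A)/2.
The leader anticipates this reaction. Substituting into P = 151 - Q gives P = 95 - (1/2)q_A, so π_A = (95 - (1/2)q_A)q_A - 25q_A.
Maximising: ∂π_A/∂q_A = 70 - q_A = 0, giving q_A = 70.
Then q_X = (112 - 70)/2 = 21.
Total output Q = 91, so price P = 151 - 91 = 60.

60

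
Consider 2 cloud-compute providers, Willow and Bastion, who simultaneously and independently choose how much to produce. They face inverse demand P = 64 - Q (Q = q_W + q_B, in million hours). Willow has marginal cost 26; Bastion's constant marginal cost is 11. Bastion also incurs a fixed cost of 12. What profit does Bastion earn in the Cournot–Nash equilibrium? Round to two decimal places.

Willow's profit: π_W = (64 - Q)q_W - (26q_W). Setting ∂π_W/∂q_W = 0: 38 - 2q_W - (q_B) = 0.
Bastion's profit: π_B = (64 - Q)q_B - (11q_B). Setting ∂π_B/∂q_B = 0: 53 - 2q_B - (q_W) = 0.
Best responses: q_W = (38 - q_B)/2, q_B = (53 - q_W)/2.
Solving the pair: q_W = 23/3, q_B = 68/3.
Price P = 64 - 91/3 = 101/3.
Bastion's profit: (101/3 - 11)·(68/3) - 12 = 501.7778.

501.78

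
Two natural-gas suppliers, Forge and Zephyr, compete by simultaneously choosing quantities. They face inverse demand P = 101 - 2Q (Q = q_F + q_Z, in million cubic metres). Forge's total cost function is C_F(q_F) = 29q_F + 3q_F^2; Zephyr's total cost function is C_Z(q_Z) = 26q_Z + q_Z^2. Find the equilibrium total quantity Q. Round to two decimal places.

15.86

Forge's profit: π_F = (101 - 2Q)q_F - (29q_F + 3q_F²). Setting ∂π_F/∂q_F = 0: 72 - 10q_F - 2(q_Z) = 0.
Zephyr's first-order condition: 75 - 6q_Z - 2(q_F) = 0.
Best responses: q_F = (72 - 2q_Z)/10, q_Z = (75 - 2q_F)/6.
Substituting one into the other gives q_F = 141/28 and q_Z = 303/28.
Total output Q = 141/28 + 303/28 = 111/7.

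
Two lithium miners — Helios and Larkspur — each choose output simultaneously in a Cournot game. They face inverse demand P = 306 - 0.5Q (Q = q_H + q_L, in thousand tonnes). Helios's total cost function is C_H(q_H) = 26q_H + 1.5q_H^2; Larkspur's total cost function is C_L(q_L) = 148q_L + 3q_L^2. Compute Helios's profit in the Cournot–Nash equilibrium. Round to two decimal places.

Helios's profit: π_H = (306 - 0.5Q)q_H - (26q_H + (3/2)q_H²). Setting ∂π_H/∂q_H = 0: 280 - 4q_H - (1/2)(q_L) = 0.
Larkspur's first-order condition: 158 - 7q_L - (1/2)(q_H) = 0.
So q_H = (280 - (1/2)q_L)/4 and q_L = (158 - (1/2)q_H)/7.
Solving the pair: q_H = 67.7838, q_L = 656/37.
Price P = 306 - (1/2)·85.5135 = 263.2432.
Helios's profit: 263.2432·67.7838 - 26·67.7838 - (3/2)·67.7838² = 9189.2827.

9189.28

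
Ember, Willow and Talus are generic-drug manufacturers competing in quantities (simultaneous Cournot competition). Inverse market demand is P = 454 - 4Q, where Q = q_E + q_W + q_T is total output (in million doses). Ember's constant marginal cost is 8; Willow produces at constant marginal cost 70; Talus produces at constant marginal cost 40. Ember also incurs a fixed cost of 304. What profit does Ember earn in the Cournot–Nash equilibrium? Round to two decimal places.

4252.25

Ember's profit: π_E = (454 - 4Q)q_E - (8q_E). Setting ∂π_E/∂q_E = 0: 446 - 8q_E - 4(q_W + q_T) = 0.
Willow's first-order condition: 384 - 8q_W - 4(q_E + q_T) = 0.
Talus's first-order condition: 414 - 8q_T - 4(q_E + q_W) = 0.
Adding the 3 conditions: 1244 − 8Q − 8Q = 0, i.e. Q = 311/4.
Back-substituting: q_E = (446 − 311)/4 = 135/4, q_W = (384 − 311)/4 = 73/4, q_T = (414 − 311)/4 = 103/4.
Price P = 454 - 4·(311/4) = 143.
Ember's profit: (143 - 8)·(135/4) - 304 = 4252.2500.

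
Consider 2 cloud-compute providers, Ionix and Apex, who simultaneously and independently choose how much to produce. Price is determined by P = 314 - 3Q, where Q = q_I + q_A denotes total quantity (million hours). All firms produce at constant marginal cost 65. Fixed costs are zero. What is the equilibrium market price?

148

A representative firm's profit is π_i = q_i(314 - 3Q) - 65q_i.
First-order condition (treating rivals' output as given): 249 - 6q_i - 3q_j = 0.
By symmetry each firm produces the same amount; substituting q_j = q_i yields q_i = 249/9 = 83/3.
Total output Q = 166/3, so price P = 314 - 3·(166/3) = 148.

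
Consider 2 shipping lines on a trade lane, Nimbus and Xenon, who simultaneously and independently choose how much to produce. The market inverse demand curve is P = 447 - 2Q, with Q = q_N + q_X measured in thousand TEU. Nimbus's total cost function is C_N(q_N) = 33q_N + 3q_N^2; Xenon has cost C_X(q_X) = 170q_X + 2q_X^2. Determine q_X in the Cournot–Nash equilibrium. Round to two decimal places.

25.55

Nimbus's profit: π_N = (447 - 2Q)q_N - (33q_N + 3q_N²). Setting ∂π_N/∂q_N = 0: 414 - 10q_N - 2(q_X) = 0.
Xenon's first-order condition: 277 - 8q_X - 2(q_N) = 0.
Rearranging gives the reaction functions q_N = (414 - 2q_X)/10 and q_X = (277 - 2q_N)/8.
Solving the pair: q_N = 1379/38, q_X = 971/38.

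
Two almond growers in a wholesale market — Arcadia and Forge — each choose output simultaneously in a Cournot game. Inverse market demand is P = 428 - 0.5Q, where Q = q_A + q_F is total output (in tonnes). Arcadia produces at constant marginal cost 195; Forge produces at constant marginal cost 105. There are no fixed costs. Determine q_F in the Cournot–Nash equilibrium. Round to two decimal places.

275.33

Arcadia's profit: π_A = (428 - 0.5Q)q_A - (195q_A). Setting ∂π_A/∂q_A = 0: 233 - q_A - (1/2)(q_F) = 0.
Forge's profit: π_F = (428 - 0.5Q)q_F - (105q_F). Setting ∂π_F/∂q_F = 0: 323 - q_F - (1/2)(q_A) = 0.
Best responses: q_A = (233 - (1/2)q_F), q_F = (323 - (1/2)q_A).
Solving the pair: q_A = 286/3, q_F = 826/3.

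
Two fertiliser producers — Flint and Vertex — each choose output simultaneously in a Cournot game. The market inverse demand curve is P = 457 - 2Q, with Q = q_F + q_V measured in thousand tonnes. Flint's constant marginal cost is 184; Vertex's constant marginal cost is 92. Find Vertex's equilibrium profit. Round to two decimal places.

Flint's profit: π_F = (457 - 2Q)q_F - (184q_F). Setting ∂π_F/∂q_F = 0: 273 - 4q_F - 2(q_V) = 0.
Vertex's first-order condition: 365 - 4q_V - 2(q_F) = 0.
Rearranging gives the reaction functions q_F = (273 - 2q_V)/4 and q_V = (365 - 2q_F)/4.
Substituting one into the other gives q_F = 181/6 and q_V = 457/6.
Price P = 457 - 2·(319/3) = 733/3.
Vertex's profit: (733/3 - 92)·(457/6) = 11602.7222.

11602.72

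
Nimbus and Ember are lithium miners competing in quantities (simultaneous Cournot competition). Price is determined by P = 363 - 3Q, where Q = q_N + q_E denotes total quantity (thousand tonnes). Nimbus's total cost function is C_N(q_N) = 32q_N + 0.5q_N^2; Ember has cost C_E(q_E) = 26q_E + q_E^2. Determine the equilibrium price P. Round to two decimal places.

171.32

Nimbus's profit: π_N = (363 - 3Q)q_N - (32q_N + (1/2)q_N²). Setting ∂π_N/∂q_N = 0: 331 - 7q_N - 3(q_E) = 0.
Ember's profit: π_E = (363 - 3Q)q_E - (26q_E + q_E²). Setting ∂π_E/∂q_E = 0: 337 - 8q_E - 3(q_N) = 0.
Best responses: q_N = (331 - 3q_E)/7, q_E = (337 - 3q_N)/8.
Solving the pair: q_N = 1637/47, q_E = 1366/47.
Total output Q = 63.8936, so price P = 363 - 3·63.8936 = 171.3191.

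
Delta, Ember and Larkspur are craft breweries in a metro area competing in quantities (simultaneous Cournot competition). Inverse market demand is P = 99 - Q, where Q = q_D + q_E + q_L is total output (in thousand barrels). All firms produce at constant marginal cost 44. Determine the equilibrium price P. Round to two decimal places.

57.75

Each firm earns π_i = (99 - Q)q_i - 44q_i.
Setting ∂π_i/∂q_i = 0 with rivals' quantities fixed: 55 - 2q_i - Σ_{j≠i} q_j = 0.
With identical firms every q_j equals q_i, so Σ_{j≠i} q_j = 2q_i and 55 = 4q_i, giving q_i = 55/4.
Total output Q = 165/4, so price P = 99 - 165/4 = 231/4.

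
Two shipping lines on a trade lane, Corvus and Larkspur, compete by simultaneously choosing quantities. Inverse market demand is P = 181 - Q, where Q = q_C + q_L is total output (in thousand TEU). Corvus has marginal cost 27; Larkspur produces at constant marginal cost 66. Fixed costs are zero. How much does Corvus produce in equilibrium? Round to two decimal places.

64.33

Corvus's profit: π_C = (181 - Q)q_C - (27q_C). Setting ∂π_C/∂q_C = 0: 154 - 2q_C - (q_L) = 0.
Larkspur's profit: π_L = (181 - Q)q_L - (66q_L). Setting ∂π_L/∂q_L = 0: 115 - 2q_L - (q_C) = 0.
Best responses: q_C = (154 - q_L)/2, q_L = (115 - q_C)/2.
Solving the pair: q_C = 193/3, q_L = 76/3.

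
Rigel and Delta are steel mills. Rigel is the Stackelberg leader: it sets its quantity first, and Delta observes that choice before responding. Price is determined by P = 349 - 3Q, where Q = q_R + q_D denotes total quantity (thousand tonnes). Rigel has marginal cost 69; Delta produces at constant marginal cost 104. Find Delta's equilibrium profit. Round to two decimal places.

638.02

The follower Delta best-responds to any q_R: π_D = (349 - 3Q)q_D - 104q_D.
Follower FOC: 245 - 3q_R - 6q_D = 0, so q_D(q_R) = (245 - 3q_R)/6.
The leader anticipates this reaction. Substituting into P = 349 - 3Q gives P = 453/2 - (3/2)q_R, so π_R = (453/2 - (3/2)q_R)q_R - 69q_R.
Maximising: ∂π_R/∂q_R = 315/2 - 3q_R = 0, giving q_R = 105/2.
Then q_D = (245 - 3·(105/2))/6 = 175/12.
Price P = 349 - 3·(805/12) = 591/4.
Delta's profit: (591/4 - 104)·(175/12) = 638.0208.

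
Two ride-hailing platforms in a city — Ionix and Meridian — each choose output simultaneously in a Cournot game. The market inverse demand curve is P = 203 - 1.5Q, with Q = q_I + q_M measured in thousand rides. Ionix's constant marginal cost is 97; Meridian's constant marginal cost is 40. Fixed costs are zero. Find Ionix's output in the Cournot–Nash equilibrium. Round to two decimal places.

Ionix's profit: π_I = (203 - 1.5Q)q_I - (97q_I). Setting ∂π_I/∂q_I = 0: 106 - 3q_I - (3/2)(q_M) = 0.
Meridian's first-order condition: 163 - 3q_M - (3/2)(q_I) = 0.
Rearranging gives the reaction functions q_I = (106 - (3/2)q_M)/3 and q_M = (163 - (3/2)q_I)/3.
Solving the pair: q_I = 98/9, q_M = 440/9.

10.89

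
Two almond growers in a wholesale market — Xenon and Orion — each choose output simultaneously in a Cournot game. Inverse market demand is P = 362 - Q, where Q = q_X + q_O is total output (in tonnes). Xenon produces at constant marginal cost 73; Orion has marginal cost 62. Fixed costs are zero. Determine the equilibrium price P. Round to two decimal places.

Xenon's profit: π_X = (362 - Q)q_X - (73q_X). Setting ∂π_X/∂q_X = 0: 289 - 2q_X - (q_O) = 0.
Orion's profit: π_O = (362 - Q)q_O - (62q_O). Setting ∂π_O/∂q_O = 0: 300 - 2q_O - (q_X) = 0.
Rearranging gives the reaction functions q_X = (289 - q_O)/2 and q_O = (300 - q_X)/2.
Substituting one into the other gives q_X = 278/3 and q_O = 311/3.
Total output Q = 589/3, so price P = 362 - 589/3 = 497/3.

165.67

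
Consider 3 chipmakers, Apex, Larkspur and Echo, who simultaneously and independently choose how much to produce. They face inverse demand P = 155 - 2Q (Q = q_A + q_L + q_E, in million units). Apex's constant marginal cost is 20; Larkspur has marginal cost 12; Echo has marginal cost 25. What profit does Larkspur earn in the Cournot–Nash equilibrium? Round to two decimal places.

840.50

Apex's profit: π_A = (155 - 2Q)q_A - (20q_A). Setting ∂π_A/∂q_A = 0: 135 - 4q_A - 2(q_L + q_E) = 0.
Larkspur's profit: π_L = (155 - 2Q)q_L - (12q_L). Setting ∂π_L/∂q_L = 0: 143 - 4q_L - 2(q_A + q_E) = 0.
Echo's first-order condition: 130 - 4q_E - 2(q_A + q_L) = 0.
Summing all 3 equations gives 408 − 8Q = 0, hence Q = 51.
Back-substituting: q_A = (135 − 102)/2 = 33/2, q_L = (143 − 102)/2 = 41/2, q_E = (130 − 102)/2 = 14.
Price P = 155 - 2·51 = 53.
Larkspur's profit: (53 - 12)·(41/2) = 1681/2.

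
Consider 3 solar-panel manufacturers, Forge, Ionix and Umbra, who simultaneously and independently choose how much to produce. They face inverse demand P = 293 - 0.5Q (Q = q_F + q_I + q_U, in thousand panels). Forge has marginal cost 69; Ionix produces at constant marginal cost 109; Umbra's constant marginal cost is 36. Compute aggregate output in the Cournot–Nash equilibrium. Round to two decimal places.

Forge's profit: π_F = (293 - 0.5Q)q_F - (69q_F). Setting ∂π_F/∂q_F = 0: 224 - q_F - (1/2)(q_I + q_U) = 0.
Ionix's profit: π_I = (293 - 0.5Q)q_I - (109q_I). Setting ∂π_I/∂q_I = 0: 184 - q_I - (1/2)(q_F + q_U) = 0.
Umbra's profit: π_U = (293 - 0.5Q)q_U - (36q_U). Setting ∂π_U/∂q_U = 0: 257 - q_U - (1/2)(q_F + q_I) = 0.
Adding the 3 conditions: 665 − Q − Q = 0, i.e. Q = 665/2.
Back-substituting: q_F = (224 − 665/4)/(1/2) = 231/2, q_I = (184 − 665/4)/(1/2) = 71/2, q_U = (257 − 665/4)/(1/2) = 363/2.
Total output Q = 231/2 + 71/2 + 363/2 = 665/2.

332.50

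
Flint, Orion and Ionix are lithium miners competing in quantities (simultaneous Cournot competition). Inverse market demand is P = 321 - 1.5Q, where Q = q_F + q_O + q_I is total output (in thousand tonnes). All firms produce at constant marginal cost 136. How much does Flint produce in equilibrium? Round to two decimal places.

Each firm earns π_i = (321 - 1.5Q)q_i - 136q_i.
Setting ∂π_i/∂q_i = 0 with rivals' quantities fixed: 185 - 3q_i - (3/2)·Σ_{j≠i} q_j = 0.
By symmetry each firm produces the same amount; substituting Σ_{j≠i} q_j = 2q_i yields q_i = 185/6.

30.83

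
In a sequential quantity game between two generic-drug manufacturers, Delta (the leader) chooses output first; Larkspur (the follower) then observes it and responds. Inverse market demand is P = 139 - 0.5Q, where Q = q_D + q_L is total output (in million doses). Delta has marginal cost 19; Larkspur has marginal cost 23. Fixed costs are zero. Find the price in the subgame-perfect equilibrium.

Solve by backward induction. Given q_D, the follower Larkspur maximises π_L = (139 - (1/2)q_D - (1/2)q_L)q_L - 23q_L.
∂π_L/∂q_L = 116 - (1/2)q_D - q_L = 0 gives the reaction function q_L = (116 - (1/2)q_D).
Delta substitutes q_L(q_D) into its own profit: π_D = q_D(139 - (1/2)q_D - (116 - (1/2)q_D)/2) - 19q_D = (81 - (1/4)q_D)q_D - 19q_D.
Maximising: ∂π_D/∂q_D = 62 - (1/2)q_D = 0, giving q_D = 124.
Then q_L = (116 - (1/2)·124) = 54.
Total output Q = 178, so price P = 139 - (1/2)·178 = 50.

50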